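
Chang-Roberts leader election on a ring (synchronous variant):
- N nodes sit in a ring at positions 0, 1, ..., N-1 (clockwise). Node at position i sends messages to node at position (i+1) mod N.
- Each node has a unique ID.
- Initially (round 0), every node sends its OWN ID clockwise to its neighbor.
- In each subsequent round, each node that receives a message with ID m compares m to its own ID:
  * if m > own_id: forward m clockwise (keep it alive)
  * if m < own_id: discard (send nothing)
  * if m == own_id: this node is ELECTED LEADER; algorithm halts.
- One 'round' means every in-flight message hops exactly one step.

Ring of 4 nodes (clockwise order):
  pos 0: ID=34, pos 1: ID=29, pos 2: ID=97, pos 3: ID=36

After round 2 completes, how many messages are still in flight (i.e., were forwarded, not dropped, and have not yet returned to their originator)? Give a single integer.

Answer: 2

Derivation:
Round 1: pos1(id29) recv 34: fwd; pos2(id97) recv 29: drop; pos3(id36) recv 97: fwd; pos0(id34) recv 36: fwd
Round 2: pos2(id97) recv 34: drop; pos0(id34) recv 97: fwd; pos1(id29) recv 36: fwd
After round 2: 2 messages still in flight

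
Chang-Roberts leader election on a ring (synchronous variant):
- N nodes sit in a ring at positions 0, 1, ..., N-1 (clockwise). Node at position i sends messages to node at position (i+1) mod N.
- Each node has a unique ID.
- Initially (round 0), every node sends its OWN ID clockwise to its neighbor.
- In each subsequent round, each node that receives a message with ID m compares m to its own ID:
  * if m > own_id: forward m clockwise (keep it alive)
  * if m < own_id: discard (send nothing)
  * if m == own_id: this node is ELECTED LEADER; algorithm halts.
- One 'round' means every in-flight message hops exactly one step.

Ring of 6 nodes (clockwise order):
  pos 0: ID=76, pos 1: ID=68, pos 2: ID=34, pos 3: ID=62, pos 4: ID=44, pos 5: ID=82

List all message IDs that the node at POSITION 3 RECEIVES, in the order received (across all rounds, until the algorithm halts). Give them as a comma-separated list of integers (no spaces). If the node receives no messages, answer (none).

Answer: 34,68,76,82

Derivation:
Round 1: pos1(id68) recv 76: fwd; pos2(id34) recv 68: fwd; pos3(id62) recv 34: drop; pos4(id44) recv 62: fwd; pos5(id82) recv 44: drop; pos0(id76) recv 82: fwd
Round 2: pos2(id34) recv 76: fwd; pos3(id62) recv 68: fwd; pos5(id82) recv 62: drop; pos1(id68) recv 82: fwd
Round 3: pos3(id62) recv 76: fwd; pos4(id44) recv 68: fwd; pos2(id34) recv 82: fwd
Round 4: pos4(id44) recv 76: fwd; pos5(id82) recv 68: drop; pos3(id62) recv 82: fwd
Round 5: pos5(id82) recv 76: drop; pos4(id44) recv 82: fwd
Round 6: pos5(id82) recv 82: ELECTED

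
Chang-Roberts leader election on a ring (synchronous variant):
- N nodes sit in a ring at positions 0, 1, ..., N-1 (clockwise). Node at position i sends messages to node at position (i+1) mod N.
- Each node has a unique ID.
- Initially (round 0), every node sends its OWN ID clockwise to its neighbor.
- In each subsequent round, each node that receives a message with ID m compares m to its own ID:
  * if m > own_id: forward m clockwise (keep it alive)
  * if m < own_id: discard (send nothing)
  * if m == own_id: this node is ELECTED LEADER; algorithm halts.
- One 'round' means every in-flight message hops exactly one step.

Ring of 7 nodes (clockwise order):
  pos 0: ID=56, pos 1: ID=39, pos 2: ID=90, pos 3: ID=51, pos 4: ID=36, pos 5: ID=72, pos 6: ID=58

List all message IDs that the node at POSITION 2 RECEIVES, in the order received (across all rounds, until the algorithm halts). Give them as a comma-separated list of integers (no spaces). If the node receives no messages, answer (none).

Answer: 39,56,58,72,90

Derivation:
Round 1: pos1(id39) recv 56: fwd; pos2(id90) recv 39: drop; pos3(id51) recv 90: fwd; pos4(id36) recv 51: fwd; pos5(id72) recv 36: drop; pos6(id58) recv 72: fwd; pos0(id56) recv 58: fwd
Round 2: pos2(id90) recv 56: drop; pos4(id36) recv 90: fwd; pos5(id72) recv 51: drop; pos0(id56) recv 72: fwd; pos1(id39) recv 58: fwd
Round 3: pos5(id72) recv 90: fwd; pos1(id39) recv 72: fwd; pos2(id90) recv 58: drop
Round 4: pos6(id58) recv 90: fwd; pos2(id90) recv 72: drop
Round 5: pos0(id56) recv 90: fwd
Round 6: pos1(id39) recv 90: fwd
Round 7: pos2(id90) recv 90: ELECTED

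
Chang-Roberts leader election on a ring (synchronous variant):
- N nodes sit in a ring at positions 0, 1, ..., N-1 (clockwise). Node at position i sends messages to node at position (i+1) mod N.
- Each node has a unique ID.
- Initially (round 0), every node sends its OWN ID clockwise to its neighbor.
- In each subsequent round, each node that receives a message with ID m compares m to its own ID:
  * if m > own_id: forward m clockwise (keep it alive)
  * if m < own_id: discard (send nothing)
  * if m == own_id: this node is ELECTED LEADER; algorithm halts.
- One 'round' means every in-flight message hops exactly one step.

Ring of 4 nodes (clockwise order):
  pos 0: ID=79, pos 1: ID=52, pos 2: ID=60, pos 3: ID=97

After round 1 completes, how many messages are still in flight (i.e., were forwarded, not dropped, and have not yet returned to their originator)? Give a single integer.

Answer: 2

Derivation:
Round 1: pos1(id52) recv 79: fwd; pos2(id60) recv 52: drop; pos3(id97) recv 60: drop; pos0(id79) recv 97: fwd
After round 1: 2 messages still in flight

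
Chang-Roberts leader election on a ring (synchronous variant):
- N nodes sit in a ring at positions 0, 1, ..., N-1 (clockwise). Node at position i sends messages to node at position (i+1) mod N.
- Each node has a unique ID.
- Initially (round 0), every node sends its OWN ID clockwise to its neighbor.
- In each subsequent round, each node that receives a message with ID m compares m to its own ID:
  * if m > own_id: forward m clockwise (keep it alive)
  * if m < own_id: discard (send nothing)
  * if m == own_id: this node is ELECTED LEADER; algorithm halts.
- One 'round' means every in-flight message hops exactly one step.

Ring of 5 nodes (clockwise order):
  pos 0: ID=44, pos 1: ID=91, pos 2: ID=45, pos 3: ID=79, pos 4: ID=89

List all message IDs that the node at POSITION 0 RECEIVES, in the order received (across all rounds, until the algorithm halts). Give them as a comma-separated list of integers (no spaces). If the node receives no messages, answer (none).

Round 1: pos1(id91) recv 44: drop; pos2(id45) recv 91: fwd; pos3(id79) recv 45: drop; pos4(id89) recv 79: drop; pos0(id44) recv 89: fwd
Round 2: pos3(id79) recv 91: fwd; pos1(id91) recv 89: drop
Round 3: pos4(id89) recv 91: fwd
Round 4: pos0(id44) recv 91: fwd
Round 5: pos1(id91) recv 91: ELECTED

Answer: 89,91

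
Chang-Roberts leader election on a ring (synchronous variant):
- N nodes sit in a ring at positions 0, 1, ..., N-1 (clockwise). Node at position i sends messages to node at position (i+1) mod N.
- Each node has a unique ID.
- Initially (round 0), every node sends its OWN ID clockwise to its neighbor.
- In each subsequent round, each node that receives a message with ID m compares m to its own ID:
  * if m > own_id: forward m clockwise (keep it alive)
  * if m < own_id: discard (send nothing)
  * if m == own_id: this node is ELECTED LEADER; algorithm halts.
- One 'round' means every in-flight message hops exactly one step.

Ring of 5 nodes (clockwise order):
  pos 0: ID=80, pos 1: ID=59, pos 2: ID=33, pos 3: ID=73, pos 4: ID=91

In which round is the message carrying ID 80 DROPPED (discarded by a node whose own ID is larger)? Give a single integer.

Round 1: pos1(id59) recv 80: fwd; pos2(id33) recv 59: fwd; pos3(id73) recv 33: drop; pos4(id91) recv 73: drop; pos0(id80) recv 91: fwd
Round 2: pos2(id33) recv 80: fwd; pos3(id73) recv 59: drop; pos1(id59) recv 91: fwd
Round 3: pos3(id73) recv 80: fwd; pos2(id33) recv 91: fwd
Round 4: pos4(id91) recv 80: drop; pos3(id73) recv 91: fwd
Round 5: pos4(id91) recv 91: ELECTED
Message ID 80 originates at pos 0; dropped at pos 4 in round 4

Answer: 4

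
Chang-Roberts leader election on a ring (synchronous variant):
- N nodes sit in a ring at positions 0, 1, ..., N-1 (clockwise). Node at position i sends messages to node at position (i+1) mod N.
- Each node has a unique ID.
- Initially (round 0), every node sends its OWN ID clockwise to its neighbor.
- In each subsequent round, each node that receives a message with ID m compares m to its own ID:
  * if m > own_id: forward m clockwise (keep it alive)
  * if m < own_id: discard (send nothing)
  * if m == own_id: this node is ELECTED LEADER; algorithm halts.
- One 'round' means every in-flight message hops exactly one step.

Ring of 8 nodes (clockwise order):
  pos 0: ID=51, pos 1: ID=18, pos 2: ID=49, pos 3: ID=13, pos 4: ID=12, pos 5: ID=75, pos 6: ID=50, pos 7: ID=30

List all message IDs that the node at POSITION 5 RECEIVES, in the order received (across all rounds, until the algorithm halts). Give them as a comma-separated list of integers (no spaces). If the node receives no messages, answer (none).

Round 1: pos1(id18) recv 51: fwd; pos2(id49) recv 18: drop; pos3(id13) recv 49: fwd; pos4(id12) recv 13: fwd; pos5(id75) recv 12: drop; pos6(id50) recv 75: fwd; pos7(id30) recv 50: fwd; pos0(id51) recv 30: drop
Round 2: pos2(id49) recv 51: fwd; pos4(id12) recv 49: fwd; pos5(id75) recv 13: drop; pos7(id30) recv 75: fwd; pos0(id51) recv 50: drop
Round 3: pos3(id13) recv 51: fwd; pos5(id75) recv 49: drop; pos0(id51) recv 75: fwd
Round 4: pos4(id12) recv 51: fwd; pos1(id18) recv 75: fwd
Round 5: pos5(id75) recv 51: drop; pos2(id49) recv 75: fwd
Round 6: pos3(id13) recv 75: fwd
Round 7: pos4(id12) recv 75: fwd
Round 8: pos5(id75) recv 75: ELECTED

Answer: 12,13,49,51,75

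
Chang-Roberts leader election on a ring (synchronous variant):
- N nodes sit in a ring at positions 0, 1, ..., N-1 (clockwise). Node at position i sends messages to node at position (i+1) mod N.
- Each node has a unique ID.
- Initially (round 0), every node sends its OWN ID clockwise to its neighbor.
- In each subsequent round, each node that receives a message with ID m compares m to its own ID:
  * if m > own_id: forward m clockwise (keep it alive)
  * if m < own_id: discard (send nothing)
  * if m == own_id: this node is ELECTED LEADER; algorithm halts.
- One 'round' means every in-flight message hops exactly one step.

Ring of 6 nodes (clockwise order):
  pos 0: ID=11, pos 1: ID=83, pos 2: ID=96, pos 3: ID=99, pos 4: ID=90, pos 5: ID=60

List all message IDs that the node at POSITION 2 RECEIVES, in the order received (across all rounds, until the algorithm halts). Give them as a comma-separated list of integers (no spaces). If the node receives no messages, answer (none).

Round 1: pos1(id83) recv 11: drop; pos2(id96) recv 83: drop; pos3(id99) recv 96: drop; pos4(id90) recv 99: fwd; pos5(id60) recv 90: fwd; pos0(id11) recv 60: fwd
Round 2: pos5(id60) recv 99: fwd; pos0(id11) recv 90: fwd; pos1(id83) recv 60: drop
Round 3: pos0(id11) recv 99: fwd; pos1(id83) recv 90: fwd
Round 4: pos1(id83) recv 99: fwd; pos2(id96) recv 90: drop
Round 5: pos2(id96) recv 99: fwd
Round 6: pos3(id99) recv 99: ELECTED

Answer: 83,90,99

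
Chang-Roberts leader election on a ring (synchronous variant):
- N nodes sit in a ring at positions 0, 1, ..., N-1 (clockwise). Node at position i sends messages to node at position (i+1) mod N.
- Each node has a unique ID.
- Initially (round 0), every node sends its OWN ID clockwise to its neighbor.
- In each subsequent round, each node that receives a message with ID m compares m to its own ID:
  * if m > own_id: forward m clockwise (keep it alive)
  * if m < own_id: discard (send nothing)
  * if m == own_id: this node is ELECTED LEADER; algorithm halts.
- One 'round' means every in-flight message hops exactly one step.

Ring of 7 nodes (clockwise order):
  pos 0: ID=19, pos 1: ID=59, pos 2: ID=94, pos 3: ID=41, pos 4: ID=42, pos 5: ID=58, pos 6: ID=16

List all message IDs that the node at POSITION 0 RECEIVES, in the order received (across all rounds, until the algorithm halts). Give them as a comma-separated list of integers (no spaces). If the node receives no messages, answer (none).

Answer: 16,58,94

Derivation:
Round 1: pos1(id59) recv 19: drop; pos2(id94) recv 59: drop; pos3(id41) recv 94: fwd; pos4(id42) recv 41: drop; pos5(id58) recv 42: drop; pos6(id16) recv 58: fwd; pos0(id19) recv 16: drop
Round 2: pos4(id42) recv 94: fwd; pos0(id19) recv 58: fwd
Round 3: pos5(id58) recv 94: fwd; pos1(id59) recv 58: drop
Round 4: pos6(id16) recv 94: fwd
Round 5: pos0(id19) recv 94: fwd
Round 6: pos1(id59) recv 94: fwd
Round 7: pos2(id94) recv 94: ELECTED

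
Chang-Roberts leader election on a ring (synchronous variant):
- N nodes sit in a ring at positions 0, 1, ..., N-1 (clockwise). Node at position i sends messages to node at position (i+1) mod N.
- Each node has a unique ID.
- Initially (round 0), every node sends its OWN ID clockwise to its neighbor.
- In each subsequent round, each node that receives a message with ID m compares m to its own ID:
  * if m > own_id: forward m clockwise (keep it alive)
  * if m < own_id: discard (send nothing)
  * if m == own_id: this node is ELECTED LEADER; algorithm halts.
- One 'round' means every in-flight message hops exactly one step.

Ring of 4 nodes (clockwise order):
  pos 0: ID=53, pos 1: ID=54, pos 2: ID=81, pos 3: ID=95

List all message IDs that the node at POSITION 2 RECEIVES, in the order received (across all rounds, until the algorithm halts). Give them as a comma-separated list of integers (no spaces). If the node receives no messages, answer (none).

Answer: 54,95

Derivation:
Round 1: pos1(id54) recv 53: drop; pos2(id81) recv 54: drop; pos3(id95) recv 81: drop; pos0(id53) recv 95: fwd
Round 2: pos1(id54) recv 95: fwd
Round 3: pos2(id81) recv 95: fwd
Round 4: pos3(id95) recv 95: ELECTED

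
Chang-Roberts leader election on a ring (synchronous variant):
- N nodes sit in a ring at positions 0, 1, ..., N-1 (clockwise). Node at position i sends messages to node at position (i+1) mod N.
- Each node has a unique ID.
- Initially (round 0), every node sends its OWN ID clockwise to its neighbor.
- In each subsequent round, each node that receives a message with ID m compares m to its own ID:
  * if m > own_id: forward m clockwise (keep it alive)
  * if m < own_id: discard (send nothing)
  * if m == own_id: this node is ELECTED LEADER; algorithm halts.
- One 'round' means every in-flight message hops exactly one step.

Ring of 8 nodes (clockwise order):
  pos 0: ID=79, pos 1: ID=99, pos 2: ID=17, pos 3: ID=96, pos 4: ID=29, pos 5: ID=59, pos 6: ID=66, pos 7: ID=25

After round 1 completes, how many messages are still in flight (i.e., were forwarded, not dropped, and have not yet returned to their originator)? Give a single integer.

Round 1: pos1(id99) recv 79: drop; pos2(id17) recv 99: fwd; pos3(id96) recv 17: drop; pos4(id29) recv 96: fwd; pos5(id59) recv 29: drop; pos6(id66) recv 59: drop; pos7(id25) recv 66: fwd; pos0(id79) recv 25: drop
After round 1: 3 messages still in flight

Answer: 3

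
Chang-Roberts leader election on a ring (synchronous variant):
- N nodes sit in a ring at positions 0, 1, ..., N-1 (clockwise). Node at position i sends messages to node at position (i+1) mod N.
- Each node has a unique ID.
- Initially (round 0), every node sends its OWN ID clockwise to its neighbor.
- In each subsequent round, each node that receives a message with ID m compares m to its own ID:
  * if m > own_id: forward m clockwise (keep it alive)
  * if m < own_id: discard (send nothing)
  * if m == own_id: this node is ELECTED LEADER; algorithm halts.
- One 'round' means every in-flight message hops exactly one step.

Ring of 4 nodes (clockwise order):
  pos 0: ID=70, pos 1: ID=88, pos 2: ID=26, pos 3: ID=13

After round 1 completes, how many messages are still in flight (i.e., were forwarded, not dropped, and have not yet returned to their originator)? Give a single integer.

Answer: 2

Derivation:
Round 1: pos1(id88) recv 70: drop; pos2(id26) recv 88: fwd; pos3(id13) recv 26: fwd; pos0(id70) recv 13: drop
After round 1: 2 messages still in flight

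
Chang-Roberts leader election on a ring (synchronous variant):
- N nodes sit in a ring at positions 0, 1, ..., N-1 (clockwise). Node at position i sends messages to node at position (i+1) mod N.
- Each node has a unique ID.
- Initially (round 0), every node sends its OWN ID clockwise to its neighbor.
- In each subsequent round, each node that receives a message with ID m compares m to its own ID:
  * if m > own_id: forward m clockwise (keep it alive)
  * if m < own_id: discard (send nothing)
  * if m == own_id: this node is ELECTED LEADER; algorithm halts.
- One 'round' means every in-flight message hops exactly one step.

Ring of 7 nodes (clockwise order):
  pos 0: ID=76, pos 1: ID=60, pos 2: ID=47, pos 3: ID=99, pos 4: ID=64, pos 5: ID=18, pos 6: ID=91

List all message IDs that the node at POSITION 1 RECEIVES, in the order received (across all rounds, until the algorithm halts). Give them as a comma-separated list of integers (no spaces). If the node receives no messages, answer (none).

Answer: 76,91,99

Derivation:
Round 1: pos1(id60) recv 76: fwd; pos2(id47) recv 60: fwd; pos3(id99) recv 47: drop; pos4(id64) recv 99: fwd; pos5(id18) recv 64: fwd; pos6(id91) recv 18: drop; pos0(id76) recv 91: fwd
Round 2: pos2(id47) recv 76: fwd; pos3(id99) recv 60: drop; pos5(id18) recv 99: fwd; pos6(id91) recv 64: drop; pos1(id60) recv 91: fwd
Round 3: pos3(id99) recv 76: drop; pos6(id91) recv 99: fwd; pos2(id47) recv 91: fwd
Round 4: pos0(id76) recv 99: fwd; pos3(id99) recv 91: drop
Round 5: pos1(id60) recv 99: fwd
Round 6: pos2(id47) recv 99: fwd
Round 7: pos3(id99) recv 99: ELECTED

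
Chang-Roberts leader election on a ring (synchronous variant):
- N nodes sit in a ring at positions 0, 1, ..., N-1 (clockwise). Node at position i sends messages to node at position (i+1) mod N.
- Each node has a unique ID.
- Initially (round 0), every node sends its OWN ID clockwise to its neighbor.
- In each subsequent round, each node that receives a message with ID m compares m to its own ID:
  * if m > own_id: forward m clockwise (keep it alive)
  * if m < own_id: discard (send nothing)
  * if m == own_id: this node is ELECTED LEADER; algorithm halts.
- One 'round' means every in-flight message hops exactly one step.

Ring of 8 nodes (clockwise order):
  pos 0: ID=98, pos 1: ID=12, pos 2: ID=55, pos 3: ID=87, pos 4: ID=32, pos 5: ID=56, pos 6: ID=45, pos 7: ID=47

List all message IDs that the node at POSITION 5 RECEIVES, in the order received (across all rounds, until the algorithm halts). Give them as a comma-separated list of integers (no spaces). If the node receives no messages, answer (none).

Answer: 32,87,98

Derivation:
Round 1: pos1(id12) recv 98: fwd; pos2(id55) recv 12: drop; pos3(id87) recv 55: drop; pos4(id32) recv 87: fwd; pos5(id56) recv 32: drop; pos6(id45) recv 56: fwd; pos7(id47) recv 45: drop; pos0(id98) recv 47: drop
Round 2: pos2(id55) recv 98: fwd; pos5(id56) recv 87: fwd; pos7(id47) recv 56: fwd
Round 3: pos3(id87) recv 98: fwd; pos6(id45) recv 87: fwd; pos0(id98) recv 56: drop
Round 4: pos4(id32) recv 98: fwd; pos7(id47) recv 87: fwd
Round 5: pos5(id56) recv 98: fwd; pos0(id98) recv 87: drop
Round 6: pos6(id45) recv 98: fwd
Round 7: pos7(id47) recv 98: fwd
Round 8: pos0(id98) recv 98: ELECTED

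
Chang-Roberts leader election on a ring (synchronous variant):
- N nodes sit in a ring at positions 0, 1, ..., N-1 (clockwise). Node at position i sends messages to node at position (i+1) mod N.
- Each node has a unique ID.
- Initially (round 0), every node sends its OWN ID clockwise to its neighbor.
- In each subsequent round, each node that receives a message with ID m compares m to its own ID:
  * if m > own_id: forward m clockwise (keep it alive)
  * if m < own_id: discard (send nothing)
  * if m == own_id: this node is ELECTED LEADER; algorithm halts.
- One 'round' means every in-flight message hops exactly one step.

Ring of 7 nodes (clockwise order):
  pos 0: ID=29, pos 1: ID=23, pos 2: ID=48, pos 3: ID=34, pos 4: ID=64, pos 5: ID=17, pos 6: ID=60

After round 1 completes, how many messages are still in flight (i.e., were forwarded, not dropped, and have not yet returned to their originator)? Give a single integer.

Round 1: pos1(id23) recv 29: fwd; pos2(id48) recv 23: drop; pos3(id34) recv 48: fwd; pos4(id64) recv 34: drop; pos5(id17) recv 64: fwd; pos6(id60) recv 17: drop; pos0(id29) recv 60: fwd
After round 1: 4 messages still in flight

Answer: 4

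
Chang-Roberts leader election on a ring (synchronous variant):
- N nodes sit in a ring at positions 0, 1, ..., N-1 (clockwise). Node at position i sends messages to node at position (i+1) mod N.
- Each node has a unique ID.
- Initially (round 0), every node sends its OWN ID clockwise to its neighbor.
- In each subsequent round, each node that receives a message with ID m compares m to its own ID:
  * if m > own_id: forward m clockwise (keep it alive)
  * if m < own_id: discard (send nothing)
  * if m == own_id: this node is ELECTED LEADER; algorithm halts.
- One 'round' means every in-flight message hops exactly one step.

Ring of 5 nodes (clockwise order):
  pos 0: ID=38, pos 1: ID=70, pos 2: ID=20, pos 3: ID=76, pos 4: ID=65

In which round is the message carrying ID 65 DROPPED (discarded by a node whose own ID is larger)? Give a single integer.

Answer: 2

Derivation:
Round 1: pos1(id70) recv 38: drop; pos2(id20) recv 70: fwd; pos3(id76) recv 20: drop; pos4(id65) recv 76: fwd; pos0(id38) recv 65: fwd
Round 2: pos3(id76) recv 70: drop; pos0(id38) recv 76: fwd; pos1(id70) recv 65: drop
Round 3: pos1(id70) recv 76: fwd
Round 4: pos2(id20) recv 76: fwd
Round 5: pos3(id76) recv 76: ELECTED
Message ID 65 originates at pos 4; dropped at pos 1 in round 2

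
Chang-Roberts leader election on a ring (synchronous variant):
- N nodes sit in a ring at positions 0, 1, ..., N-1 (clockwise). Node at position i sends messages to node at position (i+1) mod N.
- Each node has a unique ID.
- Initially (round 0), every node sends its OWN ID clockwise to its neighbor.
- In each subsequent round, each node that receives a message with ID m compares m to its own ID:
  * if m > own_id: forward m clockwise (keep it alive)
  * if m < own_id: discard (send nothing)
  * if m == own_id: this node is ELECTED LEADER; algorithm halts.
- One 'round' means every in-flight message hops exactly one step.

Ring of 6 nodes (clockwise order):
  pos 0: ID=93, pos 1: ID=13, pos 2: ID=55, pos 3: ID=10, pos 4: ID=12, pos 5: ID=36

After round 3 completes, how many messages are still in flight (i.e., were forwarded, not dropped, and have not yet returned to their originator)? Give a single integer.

Round 1: pos1(id13) recv 93: fwd; pos2(id55) recv 13: drop; pos3(id10) recv 55: fwd; pos4(id12) recv 10: drop; pos5(id36) recv 12: drop; pos0(id93) recv 36: drop
Round 2: pos2(id55) recv 93: fwd; pos4(id12) recv 55: fwd
Round 3: pos3(id10) recv 93: fwd; pos5(id36) recv 55: fwd
After round 3: 2 messages still in flight

Answer: 2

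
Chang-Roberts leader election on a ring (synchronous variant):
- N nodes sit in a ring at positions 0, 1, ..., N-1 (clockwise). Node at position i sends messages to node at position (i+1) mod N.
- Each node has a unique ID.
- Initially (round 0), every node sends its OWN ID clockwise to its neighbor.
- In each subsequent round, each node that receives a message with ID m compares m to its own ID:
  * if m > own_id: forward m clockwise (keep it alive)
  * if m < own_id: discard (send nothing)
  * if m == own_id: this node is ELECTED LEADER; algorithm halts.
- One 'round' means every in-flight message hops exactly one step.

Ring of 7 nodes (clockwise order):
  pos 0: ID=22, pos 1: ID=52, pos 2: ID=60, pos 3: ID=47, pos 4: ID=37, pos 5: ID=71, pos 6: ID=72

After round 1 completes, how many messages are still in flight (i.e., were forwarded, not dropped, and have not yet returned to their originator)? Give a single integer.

Answer: 3

Derivation:
Round 1: pos1(id52) recv 22: drop; pos2(id60) recv 52: drop; pos3(id47) recv 60: fwd; pos4(id37) recv 47: fwd; pos5(id71) recv 37: drop; pos6(id72) recv 71: drop; pos0(id22) recv 72: fwd
After round 1: 3 messages still in flight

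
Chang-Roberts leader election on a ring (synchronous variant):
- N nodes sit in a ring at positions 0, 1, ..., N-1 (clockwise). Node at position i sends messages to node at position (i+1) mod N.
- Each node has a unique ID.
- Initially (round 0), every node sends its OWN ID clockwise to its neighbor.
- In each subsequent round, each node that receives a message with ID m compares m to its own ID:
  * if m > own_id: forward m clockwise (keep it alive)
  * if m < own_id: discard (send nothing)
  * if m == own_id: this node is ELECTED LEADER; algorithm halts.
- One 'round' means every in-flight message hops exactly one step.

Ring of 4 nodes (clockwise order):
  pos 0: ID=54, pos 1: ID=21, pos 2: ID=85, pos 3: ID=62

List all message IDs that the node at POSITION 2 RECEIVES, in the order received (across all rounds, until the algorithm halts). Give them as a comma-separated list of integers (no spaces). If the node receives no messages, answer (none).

Round 1: pos1(id21) recv 54: fwd; pos2(id85) recv 21: drop; pos3(id62) recv 85: fwd; pos0(id54) recv 62: fwd
Round 2: pos2(id85) recv 54: drop; pos0(id54) recv 85: fwd; pos1(id21) recv 62: fwd
Round 3: pos1(id21) recv 85: fwd; pos2(id85) recv 62: drop
Round 4: pos2(id85) recv 85: ELECTED

Answer: 21,54,62,85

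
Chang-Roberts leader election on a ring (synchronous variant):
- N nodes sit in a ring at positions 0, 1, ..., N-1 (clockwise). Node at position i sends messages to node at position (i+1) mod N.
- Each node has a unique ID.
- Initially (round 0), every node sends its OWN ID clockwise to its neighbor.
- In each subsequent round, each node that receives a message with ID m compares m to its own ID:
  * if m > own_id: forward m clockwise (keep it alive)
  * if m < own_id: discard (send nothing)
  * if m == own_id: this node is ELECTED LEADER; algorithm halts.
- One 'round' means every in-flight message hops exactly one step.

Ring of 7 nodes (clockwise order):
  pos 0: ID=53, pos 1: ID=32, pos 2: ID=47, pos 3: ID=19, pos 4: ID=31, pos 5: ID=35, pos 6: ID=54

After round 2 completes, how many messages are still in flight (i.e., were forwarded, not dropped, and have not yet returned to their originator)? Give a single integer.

Round 1: pos1(id32) recv 53: fwd; pos2(id47) recv 32: drop; pos3(id19) recv 47: fwd; pos4(id31) recv 19: drop; pos5(id35) recv 31: drop; pos6(id54) recv 35: drop; pos0(id53) recv 54: fwd
Round 2: pos2(id47) recv 53: fwd; pos4(id31) recv 47: fwd; pos1(id32) recv 54: fwd
After round 2: 3 messages still in flight

Answer: 3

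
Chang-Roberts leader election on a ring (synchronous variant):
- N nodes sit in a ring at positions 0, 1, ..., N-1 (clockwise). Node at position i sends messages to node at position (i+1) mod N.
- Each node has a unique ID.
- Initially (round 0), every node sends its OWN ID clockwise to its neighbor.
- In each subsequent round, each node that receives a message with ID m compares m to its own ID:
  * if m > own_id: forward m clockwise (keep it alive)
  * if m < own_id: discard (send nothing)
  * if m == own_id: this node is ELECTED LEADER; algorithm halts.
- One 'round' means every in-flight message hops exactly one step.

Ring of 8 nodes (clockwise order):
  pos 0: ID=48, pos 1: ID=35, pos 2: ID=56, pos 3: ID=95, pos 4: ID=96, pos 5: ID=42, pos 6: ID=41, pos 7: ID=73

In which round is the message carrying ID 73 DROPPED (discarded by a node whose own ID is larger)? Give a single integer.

Answer: 4

Derivation:
Round 1: pos1(id35) recv 48: fwd; pos2(id56) recv 35: drop; pos3(id95) recv 56: drop; pos4(id96) recv 95: drop; pos5(id42) recv 96: fwd; pos6(id41) recv 42: fwd; pos7(id73) recv 41: drop; pos0(id48) recv 73: fwd
Round 2: pos2(id56) recv 48: drop; pos6(id41) recv 96: fwd; pos7(id73) recv 42: drop; pos1(id35) recv 73: fwd
Round 3: pos7(id73) recv 96: fwd; pos2(id56) recv 73: fwd
Round 4: pos0(id48) recv 96: fwd; pos3(id95) recv 73: drop
Round 5: pos1(id35) recv 96: fwd
Round 6: pos2(id56) recv 96: fwd
Round 7: pos3(id95) recv 96: fwd
Round 8: pos4(id96) recv 96: ELECTED
Message ID 73 originates at pos 7; dropped at pos 3 in round 4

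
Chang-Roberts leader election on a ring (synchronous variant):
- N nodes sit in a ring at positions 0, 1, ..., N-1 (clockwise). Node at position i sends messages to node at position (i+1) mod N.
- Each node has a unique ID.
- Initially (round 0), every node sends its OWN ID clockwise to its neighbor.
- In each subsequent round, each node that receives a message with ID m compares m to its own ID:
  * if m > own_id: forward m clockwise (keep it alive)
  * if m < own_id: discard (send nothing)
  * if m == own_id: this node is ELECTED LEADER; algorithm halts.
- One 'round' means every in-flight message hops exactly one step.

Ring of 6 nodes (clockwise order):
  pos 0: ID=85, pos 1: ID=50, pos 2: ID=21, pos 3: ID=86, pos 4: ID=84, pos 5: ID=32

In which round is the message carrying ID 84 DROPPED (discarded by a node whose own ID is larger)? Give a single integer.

Answer: 2

Derivation:
Round 1: pos1(id50) recv 85: fwd; pos2(id21) recv 50: fwd; pos3(id86) recv 21: drop; pos4(id84) recv 86: fwd; pos5(id32) recv 84: fwd; pos0(id85) recv 32: drop
Round 2: pos2(id21) recv 85: fwd; pos3(id86) recv 50: drop; pos5(id32) recv 86: fwd; pos0(id85) recv 84: drop
Round 3: pos3(id86) recv 85: drop; pos0(id85) recv 86: fwd
Round 4: pos1(id50) recv 86: fwd
Round 5: pos2(id21) recv 86: fwd
Round 6: pos3(id86) recv 86: ELECTED
Message ID 84 originates at pos 4; dropped at pos 0 in round 2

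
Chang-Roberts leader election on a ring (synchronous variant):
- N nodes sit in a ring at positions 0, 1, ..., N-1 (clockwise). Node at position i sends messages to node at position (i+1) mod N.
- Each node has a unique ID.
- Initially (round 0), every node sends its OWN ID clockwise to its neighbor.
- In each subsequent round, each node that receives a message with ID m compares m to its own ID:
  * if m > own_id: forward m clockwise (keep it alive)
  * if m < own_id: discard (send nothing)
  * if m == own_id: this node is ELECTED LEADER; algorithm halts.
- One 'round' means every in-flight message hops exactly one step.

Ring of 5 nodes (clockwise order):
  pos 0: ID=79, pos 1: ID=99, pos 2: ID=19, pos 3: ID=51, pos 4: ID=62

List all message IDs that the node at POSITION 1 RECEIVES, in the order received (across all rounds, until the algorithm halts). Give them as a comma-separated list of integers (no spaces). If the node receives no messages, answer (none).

Round 1: pos1(id99) recv 79: drop; pos2(id19) recv 99: fwd; pos3(id51) recv 19: drop; pos4(id62) recv 51: drop; pos0(id79) recv 62: drop
Round 2: pos3(id51) recv 99: fwd
Round 3: pos4(id62) recv 99: fwd
Round 4: pos0(id79) recv 99: fwd
Round 5: pos1(id99) recv 99: ELECTED

Answer: 79,99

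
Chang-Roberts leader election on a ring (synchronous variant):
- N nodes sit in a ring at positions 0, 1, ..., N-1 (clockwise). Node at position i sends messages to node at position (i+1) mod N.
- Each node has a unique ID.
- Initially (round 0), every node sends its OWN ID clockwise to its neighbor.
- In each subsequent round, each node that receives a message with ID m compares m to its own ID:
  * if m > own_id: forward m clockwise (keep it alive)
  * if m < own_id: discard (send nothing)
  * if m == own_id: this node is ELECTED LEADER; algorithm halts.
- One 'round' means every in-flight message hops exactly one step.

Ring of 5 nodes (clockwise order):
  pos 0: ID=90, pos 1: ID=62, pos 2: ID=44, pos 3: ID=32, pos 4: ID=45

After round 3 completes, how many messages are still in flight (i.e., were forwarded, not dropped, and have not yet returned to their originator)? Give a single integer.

Answer: 2

Derivation:
Round 1: pos1(id62) recv 90: fwd; pos2(id44) recv 62: fwd; pos3(id32) recv 44: fwd; pos4(id45) recv 32: drop; pos0(id90) recv 45: drop
Round 2: pos2(id44) recv 90: fwd; pos3(id32) recv 62: fwd; pos4(id45) recv 44: drop
Round 3: pos3(id32) recv 90: fwd; pos4(id45) recv 62: fwd
After round 3: 2 messages still in flight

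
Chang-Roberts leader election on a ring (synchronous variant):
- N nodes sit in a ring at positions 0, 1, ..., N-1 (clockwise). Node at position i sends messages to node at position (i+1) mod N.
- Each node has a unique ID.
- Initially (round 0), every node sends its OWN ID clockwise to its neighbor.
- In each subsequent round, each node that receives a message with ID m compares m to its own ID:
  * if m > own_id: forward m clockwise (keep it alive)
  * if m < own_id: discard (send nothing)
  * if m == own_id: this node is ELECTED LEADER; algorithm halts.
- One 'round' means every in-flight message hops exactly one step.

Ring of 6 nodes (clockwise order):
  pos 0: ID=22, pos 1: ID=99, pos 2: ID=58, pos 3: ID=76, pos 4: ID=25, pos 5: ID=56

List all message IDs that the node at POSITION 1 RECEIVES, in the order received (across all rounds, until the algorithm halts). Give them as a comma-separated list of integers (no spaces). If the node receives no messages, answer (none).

Answer: 22,56,76,99

Derivation:
Round 1: pos1(id99) recv 22: drop; pos2(id58) recv 99: fwd; pos3(id76) recv 58: drop; pos4(id25) recv 76: fwd; pos5(id56) recv 25: drop; pos0(id22) recv 56: fwd
Round 2: pos3(id76) recv 99: fwd; pos5(id56) recv 76: fwd; pos1(id99) recv 56: drop
Round 3: pos4(id25) recv 99: fwd; pos0(id22) recv 76: fwd
Round 4: pos5(id56) recv 99: fwd; pos1(id99) recv 76: drop
Round 5: pos0(id22) recv 99: fwd
Round 6: pos1(id99) recv 99: ELECTED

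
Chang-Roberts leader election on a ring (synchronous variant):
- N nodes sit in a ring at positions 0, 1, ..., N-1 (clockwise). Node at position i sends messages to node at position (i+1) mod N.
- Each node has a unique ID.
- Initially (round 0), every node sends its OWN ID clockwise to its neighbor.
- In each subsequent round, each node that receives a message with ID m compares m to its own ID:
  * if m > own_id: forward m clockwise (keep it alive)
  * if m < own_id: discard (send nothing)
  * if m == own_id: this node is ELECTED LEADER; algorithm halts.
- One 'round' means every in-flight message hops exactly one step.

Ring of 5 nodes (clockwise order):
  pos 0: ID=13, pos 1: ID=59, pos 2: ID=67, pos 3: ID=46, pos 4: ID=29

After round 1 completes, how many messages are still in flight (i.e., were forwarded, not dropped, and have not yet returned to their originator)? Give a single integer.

Answer: 3

Derivation:
Round 1: pos1(id59) recv 13: drop; pos2(id67) recv 59: drop; pos3(id46) recv 67: fwd; pos4(id29) recv 46: fwd; pos0(id13) recv 29: fwd
After round 1: 3 messages still in flight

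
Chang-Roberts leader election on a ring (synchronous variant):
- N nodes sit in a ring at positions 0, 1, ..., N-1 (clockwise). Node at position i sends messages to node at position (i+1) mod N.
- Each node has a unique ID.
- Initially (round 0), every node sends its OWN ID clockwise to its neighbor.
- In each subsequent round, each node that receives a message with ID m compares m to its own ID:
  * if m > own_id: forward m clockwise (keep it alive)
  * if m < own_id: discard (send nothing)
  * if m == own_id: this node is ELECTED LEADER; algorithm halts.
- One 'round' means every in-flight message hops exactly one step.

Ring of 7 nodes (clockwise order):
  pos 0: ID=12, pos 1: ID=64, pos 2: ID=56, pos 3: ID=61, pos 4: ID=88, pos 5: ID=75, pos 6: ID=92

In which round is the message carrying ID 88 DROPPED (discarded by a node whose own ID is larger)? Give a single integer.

Round 1: pos1(id64) recv 12: drop; pos2(id56) recv 64: fwd; pos3(id61) recv 56: drop; pos4(id88) recv 61: drop; pos5(id75) recv 88: fwd; pos6(id92) recv 75: drop; pos0(id12) recv 92: fwd
Round 2: pos3(id61) recv 64: fwd; pos6(id92) recv 88: drop; pos1(id64) recv 92: fwd
Round 3: pos4(id88) recv 64: drop; pos2(id56) recv 92: fwd
Round 4: pos3(id61) recv 92: fwd
Round 5: pos4(id88) recv 92: fwd
Round 6: pos5(id75) recv 92: fwd
Round 7: pos6(id92) recv 92: ELECTED
Message ID 88 originates at pos 4; dropped at pos 6 in round 2

Answer: 2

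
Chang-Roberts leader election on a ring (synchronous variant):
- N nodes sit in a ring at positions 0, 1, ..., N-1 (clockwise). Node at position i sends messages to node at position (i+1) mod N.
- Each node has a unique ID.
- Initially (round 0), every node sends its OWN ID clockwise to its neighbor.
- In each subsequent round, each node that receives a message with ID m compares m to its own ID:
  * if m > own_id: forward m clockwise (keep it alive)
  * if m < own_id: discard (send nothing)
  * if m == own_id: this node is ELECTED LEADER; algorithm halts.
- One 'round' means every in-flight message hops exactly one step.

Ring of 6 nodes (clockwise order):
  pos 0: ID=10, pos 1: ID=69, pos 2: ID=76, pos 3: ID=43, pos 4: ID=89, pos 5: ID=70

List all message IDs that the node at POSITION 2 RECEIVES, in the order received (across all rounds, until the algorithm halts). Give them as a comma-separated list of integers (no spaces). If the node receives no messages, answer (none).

Round 1: pos1(id69) recv 10: drop; pos2(id76) recv 69: drop; pos3(id43) recv 76: fwd; pos4(id89) recv 43: drop; pos5(id70) recv 89: fwd; pos0(id10) recv 70: fwd
Round 2: pos4(id89) recv 76: drop; pos0(id10) recv 89: fwd; pos1(id69) recv 70: fwd
Round 3: pos1(id69) recv 89: fwd; pos2(id76) recv 70: drop
Round 4: pos2(id76) recv 89: fwd
Round 5: pos3(id43) recv 89: fwd
Round 6: pos4(id89) recv 89: ELECTED

Answer: 69,70,89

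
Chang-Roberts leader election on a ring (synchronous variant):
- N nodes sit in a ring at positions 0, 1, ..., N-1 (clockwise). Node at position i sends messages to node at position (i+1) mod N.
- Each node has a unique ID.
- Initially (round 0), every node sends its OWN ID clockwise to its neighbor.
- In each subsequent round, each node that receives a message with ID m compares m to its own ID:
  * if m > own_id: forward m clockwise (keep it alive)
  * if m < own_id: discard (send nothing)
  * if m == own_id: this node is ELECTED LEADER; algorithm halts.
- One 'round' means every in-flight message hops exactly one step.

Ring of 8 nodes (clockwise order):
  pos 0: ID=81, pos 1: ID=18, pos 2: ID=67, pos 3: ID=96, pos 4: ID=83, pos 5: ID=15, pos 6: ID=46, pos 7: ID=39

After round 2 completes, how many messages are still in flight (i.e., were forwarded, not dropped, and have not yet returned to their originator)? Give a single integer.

Answer: 3

Derivation:
Round 1: pos1(id18) recv 81: fwd; pos2(id67) recv 18: drop; pos3(id96) recv 67: drop; pos4(id83) recv 96: fwd; pos5(id15) recv 83: fwd; pos6(id46) recv 15: drop; pos7(id39) recv 46: fwd; pos0(id81) recv 39: drop
Round 2: pos2(id67) recv 81: fwd; pos5(id15) recv 96: fwd; pos6(id46) recv 83: fwd; pos0(id81) recv 46: drop
After round 2: 3 messages still in flight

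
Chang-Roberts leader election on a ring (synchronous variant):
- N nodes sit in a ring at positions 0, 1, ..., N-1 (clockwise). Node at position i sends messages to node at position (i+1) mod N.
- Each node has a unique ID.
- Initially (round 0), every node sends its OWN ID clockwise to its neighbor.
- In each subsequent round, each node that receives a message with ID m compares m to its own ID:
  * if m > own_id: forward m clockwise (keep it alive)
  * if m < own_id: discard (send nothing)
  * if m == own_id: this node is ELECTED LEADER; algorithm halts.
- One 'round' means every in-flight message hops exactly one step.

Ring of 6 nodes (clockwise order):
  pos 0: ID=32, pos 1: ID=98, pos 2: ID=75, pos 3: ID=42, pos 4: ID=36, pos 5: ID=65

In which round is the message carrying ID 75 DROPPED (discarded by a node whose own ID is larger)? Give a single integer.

Round 1: pos1(id98) recv 32: drop; pos2(id75) recv 98: fwd; pos3(id42) recv 75: fwd; pos4(id36) recv 42: fwd; pos5(id65) recv 36: drop; pos0(id32) recv 65: fwd
Round 2: pos3(id42) recv 98: fwd; pos4(id36) recv 75: fwd; pos5(id65) recv 42: drop; pos1(id98) recv 65: drop
Round 3: pos4(id36) recv 98: fwd; pos5(id65) recv 75: fwd
Round 4: pos5(id65) recv 98: fwd; pos0(id32) recv 75: fwd
Round 5: pos0(id32) recv 98: fwd; pos1(id98) recv 75: drop
Round 6: pos1(id98) recv 98: ELECTED
Message ID 75 originates at pos 2; dropped at pos 1 in round 5

Answer: 5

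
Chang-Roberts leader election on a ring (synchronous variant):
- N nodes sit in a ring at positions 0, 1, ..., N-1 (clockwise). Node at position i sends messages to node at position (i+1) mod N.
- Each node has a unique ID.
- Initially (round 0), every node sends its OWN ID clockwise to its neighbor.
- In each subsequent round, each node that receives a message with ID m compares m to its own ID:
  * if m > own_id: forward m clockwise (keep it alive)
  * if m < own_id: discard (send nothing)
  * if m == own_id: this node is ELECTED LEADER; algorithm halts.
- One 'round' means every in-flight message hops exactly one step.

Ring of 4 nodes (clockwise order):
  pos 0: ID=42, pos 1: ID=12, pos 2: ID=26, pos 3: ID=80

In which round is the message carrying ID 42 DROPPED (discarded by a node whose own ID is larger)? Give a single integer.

Answer: 3

Derivation:
Round 1: pos1(id12) recv 42: fwd; pos2(id26) recv 12: drop; pos3(id80) recv 26: drop; pos0(id42) recv 80: fwd
Round 2: pos2(id26) recv 42: fwd; pos1(id12) recv 80: fwd
Round 3: pos3(id80) recv 42: drop; pos2(id26) recv 80: fwd
Round 4: pos3(id80) recv 80: ELECTED
Message ID 42 originates at pos 0; dropped at pos 3 in round 3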